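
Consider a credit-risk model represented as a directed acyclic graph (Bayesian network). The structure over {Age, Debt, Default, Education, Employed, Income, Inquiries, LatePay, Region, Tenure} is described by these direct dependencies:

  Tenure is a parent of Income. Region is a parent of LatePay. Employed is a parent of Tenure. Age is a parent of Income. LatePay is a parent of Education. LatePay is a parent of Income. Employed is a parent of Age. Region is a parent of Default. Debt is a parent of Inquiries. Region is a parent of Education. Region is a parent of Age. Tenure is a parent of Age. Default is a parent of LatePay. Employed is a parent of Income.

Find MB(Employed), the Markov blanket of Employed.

{Age, Income, LatePay, Region, Tenure}

Children of Employed: Age, Income, Tenure.
Employed has no parents.
For each child, the remaining parents (spouses of Employed):
  Tenure: no additional parents.
  Age also has parents Region, Tenure.
  parents(Income) \ {Employed} = {Age, LatePay, Tenure}.
MB(Employed) = {Age, Income, LatePay, Region, Tenure}.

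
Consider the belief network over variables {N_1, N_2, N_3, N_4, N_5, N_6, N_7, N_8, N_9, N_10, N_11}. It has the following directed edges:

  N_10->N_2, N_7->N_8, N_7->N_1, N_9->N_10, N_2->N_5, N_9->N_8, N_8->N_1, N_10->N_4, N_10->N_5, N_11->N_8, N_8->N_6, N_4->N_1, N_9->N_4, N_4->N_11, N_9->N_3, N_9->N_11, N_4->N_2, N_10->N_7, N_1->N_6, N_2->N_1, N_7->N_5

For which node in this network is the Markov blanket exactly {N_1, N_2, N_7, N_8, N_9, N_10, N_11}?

N_4

The target node must have every member of {N_1, N_2, N_7, N_8, N_9, N_10, N_11} as a parent, child, or co-parent, and no others.
Parents of N_4: N_9, N_10; children: N_1, N_2, N_11; co-parents: N_2, N_7, N_8, N_9, N_10.
These exactly cover the given set, so the node is N_4.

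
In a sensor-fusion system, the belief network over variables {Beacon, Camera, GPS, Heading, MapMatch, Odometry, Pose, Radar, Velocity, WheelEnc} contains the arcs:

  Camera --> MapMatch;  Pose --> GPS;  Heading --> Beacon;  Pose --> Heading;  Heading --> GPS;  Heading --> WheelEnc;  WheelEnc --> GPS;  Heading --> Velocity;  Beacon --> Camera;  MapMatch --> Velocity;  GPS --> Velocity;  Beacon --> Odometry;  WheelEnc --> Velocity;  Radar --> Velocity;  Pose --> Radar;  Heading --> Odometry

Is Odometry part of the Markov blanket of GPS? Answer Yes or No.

No

By definition, MB(GPS) is built from GPS's parents, GPS's children, and the co-parents of GPS.
GPS's parents: Heading, Pose, WheelEnc.
Ch(GPS) = {Velocity}.
Co-parents of GPS (other parents of its children):
  parents(Velocity) \ {GPS} = {Heading, MapMatch, Radar, WheelEnc}.
MB(GPS) = {Heading, MapMatch, Pose, Radar, Velocity, WheelEnc}; Odometry is not in this set.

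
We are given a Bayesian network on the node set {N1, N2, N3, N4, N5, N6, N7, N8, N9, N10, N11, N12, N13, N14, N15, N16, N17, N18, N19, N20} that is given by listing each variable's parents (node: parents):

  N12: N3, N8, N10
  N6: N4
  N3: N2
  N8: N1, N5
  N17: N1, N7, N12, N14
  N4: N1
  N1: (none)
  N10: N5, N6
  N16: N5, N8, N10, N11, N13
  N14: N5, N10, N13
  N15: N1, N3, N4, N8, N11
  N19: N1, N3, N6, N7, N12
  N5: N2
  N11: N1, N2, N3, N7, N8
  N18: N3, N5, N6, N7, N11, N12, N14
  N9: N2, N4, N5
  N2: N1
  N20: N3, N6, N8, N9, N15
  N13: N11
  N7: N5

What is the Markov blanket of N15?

A node's Markov blanket = Pa ∪ Ch ∪ (parents of Ch other than the node itself).
N15's parents: N1, N3, N4, N8, N11.
Children of N15: N20.
Other parents of N15's children:
  N20 also has parents N3, N6, N8, N9.
Union: {N1, N3, N4, N8, N11} ∪ {N20} ∪ {N3, N6, N8, N9} = {N1, N3, N4, N6, N8, N9, N11, N20}.

{N1, N3, N4, N6, N8, N9, N11, N20}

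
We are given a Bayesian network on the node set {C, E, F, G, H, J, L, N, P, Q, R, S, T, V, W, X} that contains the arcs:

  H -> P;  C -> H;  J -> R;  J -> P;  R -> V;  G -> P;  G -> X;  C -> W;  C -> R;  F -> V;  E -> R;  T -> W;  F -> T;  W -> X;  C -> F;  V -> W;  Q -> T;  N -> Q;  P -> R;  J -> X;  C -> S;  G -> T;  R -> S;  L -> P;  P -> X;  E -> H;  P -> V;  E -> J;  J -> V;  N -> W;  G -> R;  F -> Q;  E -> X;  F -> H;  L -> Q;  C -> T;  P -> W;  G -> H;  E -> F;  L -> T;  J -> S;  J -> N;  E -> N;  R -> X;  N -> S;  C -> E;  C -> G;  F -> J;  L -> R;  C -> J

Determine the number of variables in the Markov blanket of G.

By definition, MB(G) is built from G's parents, G's children, and the co-parents of G.
Pa(G) = {C}.
G has children H, P, R, T, X.
Other parents of G's children:
  parents(H) \ {G} = {C, E, F}.
  P's other parents are H, J, L.
  R also has parents C, E, J, L, P.
  T's other parents are C, F, L, Q.
  parents(X) \ {G} = {E, J, P, R, W}.
MB(G) = {C, E, F, H, J, L, P, Q, R, T, W, X}, which has 12 nodes.

12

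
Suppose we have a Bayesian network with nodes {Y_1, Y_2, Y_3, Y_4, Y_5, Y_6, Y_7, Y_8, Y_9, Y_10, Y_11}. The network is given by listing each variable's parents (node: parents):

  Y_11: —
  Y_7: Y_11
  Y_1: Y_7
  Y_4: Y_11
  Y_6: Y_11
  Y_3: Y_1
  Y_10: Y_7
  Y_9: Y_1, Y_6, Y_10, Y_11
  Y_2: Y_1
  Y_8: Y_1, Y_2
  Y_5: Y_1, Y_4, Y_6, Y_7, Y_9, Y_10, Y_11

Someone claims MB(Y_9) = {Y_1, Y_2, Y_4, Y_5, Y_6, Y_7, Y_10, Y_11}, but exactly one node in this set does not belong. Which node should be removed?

Y_2

By definition, MB(Y_9) is built from Y_9's parents, Y_9's children, and the co-parents of Y_9.
Y_9 has parents Y_1, Y_6, Y_10, Y_11.
Y_9 has child Y_5.
For each child, the remaining parents (spouses of Y_9):
  Y_5's other parents are Y_1, Y_4, Y_6, Y_7, Y_10, Y_11.
MB(Y_9) = {Y_1, Y_4, Y_5, Y_6, Y_7, Y_10, Y_11}.
Y_2 is neither a parent, child, nor co-parent of Y_9, so it does not belong.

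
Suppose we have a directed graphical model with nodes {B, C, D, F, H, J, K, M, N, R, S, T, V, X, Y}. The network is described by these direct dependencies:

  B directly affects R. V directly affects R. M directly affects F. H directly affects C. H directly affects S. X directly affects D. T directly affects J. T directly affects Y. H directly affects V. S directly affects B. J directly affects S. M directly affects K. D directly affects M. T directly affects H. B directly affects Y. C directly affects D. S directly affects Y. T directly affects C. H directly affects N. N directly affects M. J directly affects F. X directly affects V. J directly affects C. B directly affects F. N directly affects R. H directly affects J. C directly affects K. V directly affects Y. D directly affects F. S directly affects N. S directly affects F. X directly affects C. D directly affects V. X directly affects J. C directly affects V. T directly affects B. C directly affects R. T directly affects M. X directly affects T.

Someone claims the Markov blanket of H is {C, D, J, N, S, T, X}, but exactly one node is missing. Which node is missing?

V

H has parent T.
Ch(H) = {C, J, N, S, V}.
Parents of each child, excluding H:
  J: T, X
  S: J
  C: J, T, X
  N: S
  V: C, D, X
MB(H) = {C, D, J, N, S, T, V, X}.
Comparing with the claimed set, V is missing.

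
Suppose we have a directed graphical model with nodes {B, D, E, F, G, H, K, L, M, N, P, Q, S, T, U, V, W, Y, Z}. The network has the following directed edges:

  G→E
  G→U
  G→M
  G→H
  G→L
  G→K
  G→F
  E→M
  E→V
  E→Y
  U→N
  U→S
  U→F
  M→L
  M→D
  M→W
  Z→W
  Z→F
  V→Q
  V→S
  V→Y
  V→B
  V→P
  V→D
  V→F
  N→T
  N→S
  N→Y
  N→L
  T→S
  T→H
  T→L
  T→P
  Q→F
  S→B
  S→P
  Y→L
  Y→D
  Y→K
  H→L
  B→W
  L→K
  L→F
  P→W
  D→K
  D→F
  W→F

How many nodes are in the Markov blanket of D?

D's parents: M, V, Y.
Ch(D) = {F, K}.
Parents of each child, excluding D:
  parents(K) \ {D} = {G, L, Y}.
  F's other parents are G, L, Q, U, V, W, Z.
MB(D) = {F, G, K, L, M, Q, U, V, W, Y, Z}, which has 11 nodes.

11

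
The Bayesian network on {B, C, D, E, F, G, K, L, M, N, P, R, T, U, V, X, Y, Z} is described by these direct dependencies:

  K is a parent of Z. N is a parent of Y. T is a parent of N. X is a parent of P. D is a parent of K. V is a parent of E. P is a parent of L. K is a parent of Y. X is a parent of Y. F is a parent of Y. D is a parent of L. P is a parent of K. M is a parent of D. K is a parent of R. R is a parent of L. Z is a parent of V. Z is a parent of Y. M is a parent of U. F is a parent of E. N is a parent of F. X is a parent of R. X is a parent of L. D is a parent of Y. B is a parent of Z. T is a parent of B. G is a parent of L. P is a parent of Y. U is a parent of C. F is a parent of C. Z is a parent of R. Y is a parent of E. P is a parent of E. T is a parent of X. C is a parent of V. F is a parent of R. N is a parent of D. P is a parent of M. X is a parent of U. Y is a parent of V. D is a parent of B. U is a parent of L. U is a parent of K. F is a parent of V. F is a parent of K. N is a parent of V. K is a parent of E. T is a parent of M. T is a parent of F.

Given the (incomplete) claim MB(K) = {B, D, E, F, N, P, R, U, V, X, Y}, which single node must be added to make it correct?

Ch(K) = {E, R, Y, Z}.
K's parents: D, F, P, U.
Co-parents of K (other parents of its children):
  Z: B
  Y: D, F, N, P, X, Z
  R: F, X, Z
  E: F, P, V, Y
MB(K) = {B, D, E, F, N, P, R, U, V, X, Y, Z}.
Comparing with the claimed set, Z is missing.

Z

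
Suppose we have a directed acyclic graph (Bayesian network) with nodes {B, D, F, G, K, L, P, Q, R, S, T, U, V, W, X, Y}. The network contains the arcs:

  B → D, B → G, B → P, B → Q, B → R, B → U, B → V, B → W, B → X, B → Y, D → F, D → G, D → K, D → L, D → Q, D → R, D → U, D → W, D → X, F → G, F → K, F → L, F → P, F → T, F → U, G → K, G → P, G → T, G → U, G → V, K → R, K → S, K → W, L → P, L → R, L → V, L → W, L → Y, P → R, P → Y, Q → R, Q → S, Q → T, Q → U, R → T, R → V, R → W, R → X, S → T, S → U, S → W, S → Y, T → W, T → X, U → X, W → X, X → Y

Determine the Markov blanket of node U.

The Markov blanket of a node is its parents, its children, and the other parents of its children.
U has parents B, D, F, G, Q, S.
Ch(U) = {X}.
For each child, the remaining parents (spouses of U):
  X's other parents are B, D, R, T, W.
So the Markov blanket of U is {B, D, F, G, Q, R, S, T, W, X}.

{B, D, F, G, Q, R, S, T, W, X}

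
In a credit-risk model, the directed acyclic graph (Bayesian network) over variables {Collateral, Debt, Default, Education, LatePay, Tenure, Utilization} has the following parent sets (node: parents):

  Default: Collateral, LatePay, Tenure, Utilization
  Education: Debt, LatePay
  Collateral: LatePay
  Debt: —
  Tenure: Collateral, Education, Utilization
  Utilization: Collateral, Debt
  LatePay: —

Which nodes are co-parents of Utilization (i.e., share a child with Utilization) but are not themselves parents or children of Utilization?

{Education, LatePay}

Children of Utilization: Default, Tenure.
  Tenure's other parents are Collateral, Education.
  Default's other parents are Collateral, LatePay, Tenure.
Excluding nodes already adjacent to Utilization (Collateral, Debt, Default, Tenure), the co-parent-only contribution is {Education, LatePay}.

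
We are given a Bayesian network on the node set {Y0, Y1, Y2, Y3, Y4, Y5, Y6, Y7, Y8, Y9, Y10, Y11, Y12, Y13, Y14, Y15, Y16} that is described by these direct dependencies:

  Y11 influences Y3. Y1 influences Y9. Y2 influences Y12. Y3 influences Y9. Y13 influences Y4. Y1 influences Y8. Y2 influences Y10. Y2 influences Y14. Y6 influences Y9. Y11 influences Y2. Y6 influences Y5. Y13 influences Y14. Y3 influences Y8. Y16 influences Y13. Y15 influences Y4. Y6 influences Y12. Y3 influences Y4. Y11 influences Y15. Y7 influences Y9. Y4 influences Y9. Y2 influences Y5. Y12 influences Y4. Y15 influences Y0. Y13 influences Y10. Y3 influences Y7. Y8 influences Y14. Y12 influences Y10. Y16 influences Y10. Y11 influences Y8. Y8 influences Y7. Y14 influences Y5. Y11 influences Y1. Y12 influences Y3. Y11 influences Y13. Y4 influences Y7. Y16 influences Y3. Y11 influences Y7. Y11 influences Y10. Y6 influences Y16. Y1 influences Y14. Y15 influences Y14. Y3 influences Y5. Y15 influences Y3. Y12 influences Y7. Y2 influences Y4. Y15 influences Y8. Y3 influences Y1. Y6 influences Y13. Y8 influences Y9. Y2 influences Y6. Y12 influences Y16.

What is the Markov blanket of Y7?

{Y1, Y3, Y4, Y6, Y8, Y9, Y11, Y12}

Pa(Y7) = {Y3, Y4, Y8, Y11, Y12}.
Y7 has child Y9.
Co-parents of Y7 (other parents of its children):
  parents(Y9) \ {Y7} = {Y1, Y3, Y4, Y6, Y8}.
So the Markov blanket of Y7 is {Y1, Y3, Y4, Y6, Y8, Y9, Y11, Y12}.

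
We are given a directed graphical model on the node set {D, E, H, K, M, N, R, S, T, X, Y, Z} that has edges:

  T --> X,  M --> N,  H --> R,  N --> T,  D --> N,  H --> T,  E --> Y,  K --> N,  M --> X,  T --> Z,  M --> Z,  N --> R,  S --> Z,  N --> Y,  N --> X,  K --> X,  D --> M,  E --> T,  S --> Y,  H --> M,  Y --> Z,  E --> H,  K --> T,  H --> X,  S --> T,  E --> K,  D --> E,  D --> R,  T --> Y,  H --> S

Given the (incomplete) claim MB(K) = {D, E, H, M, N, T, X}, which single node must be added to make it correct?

By definition, MB(K) is built from K's parents, K's children, and the co-parents of K.
Children of K: N, T, X.
K has parent E.
Other parents of K's children:
  N's other parents are D, M.
  T's other parents are E, H, N, S.
  parents(X) \ {K} = {H, M, N, T}.
MB(K) = {D, E, H, M, N, S, T, X}.
Comparing with the claimed set, S is missing.

S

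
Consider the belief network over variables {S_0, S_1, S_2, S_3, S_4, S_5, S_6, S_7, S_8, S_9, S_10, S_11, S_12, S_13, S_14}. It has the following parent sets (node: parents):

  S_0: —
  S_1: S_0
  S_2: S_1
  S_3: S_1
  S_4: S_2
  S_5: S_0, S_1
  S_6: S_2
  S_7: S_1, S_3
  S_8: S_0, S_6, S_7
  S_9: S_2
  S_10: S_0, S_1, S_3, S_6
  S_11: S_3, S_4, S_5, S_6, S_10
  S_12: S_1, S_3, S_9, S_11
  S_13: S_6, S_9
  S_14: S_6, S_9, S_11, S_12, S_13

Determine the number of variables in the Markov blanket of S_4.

Pa(S_4) = {S_2}.
Children of S_4: S_11.
Parents of each child, excluding S_4:
  S_11 also has parents S_3, S_5, S_6, S_10.
MB(S_4) = {S_2, S_3, S_5, S_6, S_10, S_11}, which has 6 nodes.

6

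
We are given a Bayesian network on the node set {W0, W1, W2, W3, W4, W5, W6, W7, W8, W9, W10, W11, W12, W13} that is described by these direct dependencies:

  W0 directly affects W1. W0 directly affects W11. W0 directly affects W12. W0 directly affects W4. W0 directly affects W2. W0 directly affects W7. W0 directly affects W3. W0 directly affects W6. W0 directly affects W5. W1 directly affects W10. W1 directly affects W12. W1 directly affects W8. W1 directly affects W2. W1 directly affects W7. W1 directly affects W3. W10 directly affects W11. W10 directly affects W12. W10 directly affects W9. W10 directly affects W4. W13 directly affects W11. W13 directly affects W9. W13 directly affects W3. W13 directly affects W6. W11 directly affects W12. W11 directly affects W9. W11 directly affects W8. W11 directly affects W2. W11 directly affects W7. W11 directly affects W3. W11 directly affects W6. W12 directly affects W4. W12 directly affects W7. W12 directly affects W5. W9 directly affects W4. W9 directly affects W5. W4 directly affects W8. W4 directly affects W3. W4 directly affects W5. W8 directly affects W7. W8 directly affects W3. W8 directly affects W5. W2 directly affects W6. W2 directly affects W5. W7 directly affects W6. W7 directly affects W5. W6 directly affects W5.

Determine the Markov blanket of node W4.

Recall MB(v) = parents ∪ children ∪ spouses, where spouses are the other parents of v's children.
Pa(W4) = {W0, W9, W10, W12}.
W4's children: W3, W5, W8.
Co-parents of W4 (other parents of its children):
  W8: W1, W11
  W3: W0, W1, W8, W11, W13
  W5: W0, W2, W6, W7, W8, W9, W12
So the Markov blanket of W4 is {W0, W1, W2, W3, W5, W6, W7, W8, W9, W10, W11, W12, W13}.

{W0, W1, W2, W3, W5, W6, W7, W8, W9, W10, W11, W12, W13}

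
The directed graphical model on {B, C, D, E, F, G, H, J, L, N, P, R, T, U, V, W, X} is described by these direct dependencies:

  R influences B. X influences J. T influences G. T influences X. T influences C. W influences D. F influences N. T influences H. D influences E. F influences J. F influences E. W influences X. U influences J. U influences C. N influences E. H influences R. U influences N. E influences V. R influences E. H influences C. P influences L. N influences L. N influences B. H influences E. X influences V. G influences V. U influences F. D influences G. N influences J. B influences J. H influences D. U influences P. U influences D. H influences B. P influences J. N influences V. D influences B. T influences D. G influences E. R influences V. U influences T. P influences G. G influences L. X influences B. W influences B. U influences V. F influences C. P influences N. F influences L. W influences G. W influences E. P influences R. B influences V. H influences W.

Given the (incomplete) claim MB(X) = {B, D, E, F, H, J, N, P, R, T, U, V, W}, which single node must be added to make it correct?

A node's Markov blanket = Pa ∪ Ch ∪ (parents of Ch other than the node itself).
Ch(X) = {B, J, V}.
Parents of X: T, W.
Co-parents of X (other parents of its children):
  B also has parents D, H, N, R, W.
  parents(J) \ {X} = {B, F, N, P, U}.
  parents(V) \ {X} = {B, E, G, N, R, U}.
MB(X) = {B, D, E, F, G, H, J, N, P, R, T, U, V, W}.
Comparing with the claimed set, G is missing.

G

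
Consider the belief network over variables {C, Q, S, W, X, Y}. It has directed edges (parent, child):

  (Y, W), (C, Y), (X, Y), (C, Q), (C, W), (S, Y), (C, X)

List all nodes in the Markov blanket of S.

A node's Markov blanket = Pa ∪ Ch ∪ (parents of Ch other than the node itself).
Pa(S) = {}.
S's children: Y.
Parents of each child, excluding S:
  parents(Y) \ {S} = {C, X}.
Taking the union gives {C, X, Y}.

{C, X, Y}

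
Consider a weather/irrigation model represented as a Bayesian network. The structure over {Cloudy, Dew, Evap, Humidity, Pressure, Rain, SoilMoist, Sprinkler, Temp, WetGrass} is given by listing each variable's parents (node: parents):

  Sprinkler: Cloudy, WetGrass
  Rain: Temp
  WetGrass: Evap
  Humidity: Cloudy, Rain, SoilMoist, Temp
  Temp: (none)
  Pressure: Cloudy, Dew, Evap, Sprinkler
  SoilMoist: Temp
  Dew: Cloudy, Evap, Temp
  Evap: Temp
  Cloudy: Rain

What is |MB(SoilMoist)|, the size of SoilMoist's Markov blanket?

SoilMoist has child Humidity.
SoilMoist has parent Temp.
Parents of each child, excluding SoilMoist:
  Humidity: Cloudy, Rain, Temp
MB(SoilMoist) = {Cloudy, Humidity, Rain, Temp}, which has 4 nodes.

4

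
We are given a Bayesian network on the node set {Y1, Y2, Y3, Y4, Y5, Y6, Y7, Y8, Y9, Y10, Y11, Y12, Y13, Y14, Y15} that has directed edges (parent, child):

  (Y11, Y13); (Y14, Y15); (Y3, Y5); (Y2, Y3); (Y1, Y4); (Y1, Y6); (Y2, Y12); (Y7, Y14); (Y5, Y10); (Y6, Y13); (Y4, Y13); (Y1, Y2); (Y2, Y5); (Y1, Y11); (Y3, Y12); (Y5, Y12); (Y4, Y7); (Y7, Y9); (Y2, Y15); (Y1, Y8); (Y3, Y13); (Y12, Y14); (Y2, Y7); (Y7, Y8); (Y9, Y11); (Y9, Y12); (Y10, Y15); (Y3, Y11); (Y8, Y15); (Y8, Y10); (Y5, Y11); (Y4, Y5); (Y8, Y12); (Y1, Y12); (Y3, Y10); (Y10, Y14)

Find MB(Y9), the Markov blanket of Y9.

A node's Markov blanket = Pa ∪ Ch ∪ (parents of Ch other than the node itself).
Pa(Y9) = {Y7}.
Children of Y9: Y11, Y12.
Other parents of Y9's children:
  Y11 also has parents Y1, Y3, Y5.
  Y12's other parents are Y1, Y2, Y3, Y5, Y8.
Union: {Y7} ∪ {Y11, Y12} ∪ {Y1, Y2, Y3, Y5, Y8} = {Y1, Y2, Y3, Y5, Y7, Y8, Y11, Y12}.

{Y1, Y2, Y3, Y5, Y7, Y8, Y11, Y12}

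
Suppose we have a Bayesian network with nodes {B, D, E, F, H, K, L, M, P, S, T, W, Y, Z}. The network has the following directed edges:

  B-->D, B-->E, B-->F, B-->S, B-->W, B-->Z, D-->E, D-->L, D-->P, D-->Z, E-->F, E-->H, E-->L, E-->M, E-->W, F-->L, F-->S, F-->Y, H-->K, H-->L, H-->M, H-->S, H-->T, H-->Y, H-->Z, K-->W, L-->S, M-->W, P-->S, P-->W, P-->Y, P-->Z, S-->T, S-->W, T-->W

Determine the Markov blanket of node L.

{B, D, E, F, H, P, S}

A node's Markov blanket = Pa ∪ Ch ∪ (parents of Ch other than the node itself).
Pa(L) = {D, E, F, H}.
L has child S.
Parents of each child, excluding L:
  S's other parents are B, F, H, P.
Union: {D, E, F, H} ∪ {S} ∪ {B, F, H, P} = {B, D, E, F, H, P, S}.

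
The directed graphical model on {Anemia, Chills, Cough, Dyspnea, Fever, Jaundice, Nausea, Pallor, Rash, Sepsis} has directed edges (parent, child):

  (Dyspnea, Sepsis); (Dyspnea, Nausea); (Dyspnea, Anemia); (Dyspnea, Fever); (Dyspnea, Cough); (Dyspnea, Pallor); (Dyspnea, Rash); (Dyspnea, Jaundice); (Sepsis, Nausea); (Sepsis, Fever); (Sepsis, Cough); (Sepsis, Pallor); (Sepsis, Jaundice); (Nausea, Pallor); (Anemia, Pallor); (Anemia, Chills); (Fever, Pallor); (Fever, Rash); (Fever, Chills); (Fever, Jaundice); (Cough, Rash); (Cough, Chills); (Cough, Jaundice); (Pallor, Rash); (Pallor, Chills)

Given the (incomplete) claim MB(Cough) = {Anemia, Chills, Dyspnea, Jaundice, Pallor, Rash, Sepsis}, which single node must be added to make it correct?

Children of Cough: Chills, Jaundice, Rash.
Parents of Cough: Dyspnea, Sepsis.
Co-parents of Cough (other parents of its children):
  Rash: Dyspnea, Fever, Pallor
  Chills: Anemia, Fever, Pallor
  Jaundice: Dyspnea, Fever, Sepsis
MB(Cough) = {Anemia, Chills, Dyspnea, Fever, Jaundice, Pallor, Rash, Sepsis}.
Comparing with the claimed set, Fever is missing.

Fever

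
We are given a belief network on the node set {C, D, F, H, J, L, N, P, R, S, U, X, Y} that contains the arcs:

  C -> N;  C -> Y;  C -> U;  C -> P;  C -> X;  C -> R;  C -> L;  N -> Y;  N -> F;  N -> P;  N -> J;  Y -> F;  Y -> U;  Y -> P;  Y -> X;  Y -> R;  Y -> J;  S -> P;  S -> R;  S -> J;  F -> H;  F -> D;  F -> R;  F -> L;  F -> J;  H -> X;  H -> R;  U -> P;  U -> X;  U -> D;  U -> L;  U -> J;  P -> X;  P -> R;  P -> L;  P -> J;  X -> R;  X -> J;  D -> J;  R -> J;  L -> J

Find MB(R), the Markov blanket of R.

R's parents: C, F, H, P, S, X, Y.
R's children: J.
Co-parents of R (other parents of its children):
  J: D, F, L, N, P, S, U, X, Y
So the Markov blanket of R is {C, D, F, H, J, L, N, P, S, U, X, Y}.

{C, D, F, H, J, L, N, P, S, U, X, Y}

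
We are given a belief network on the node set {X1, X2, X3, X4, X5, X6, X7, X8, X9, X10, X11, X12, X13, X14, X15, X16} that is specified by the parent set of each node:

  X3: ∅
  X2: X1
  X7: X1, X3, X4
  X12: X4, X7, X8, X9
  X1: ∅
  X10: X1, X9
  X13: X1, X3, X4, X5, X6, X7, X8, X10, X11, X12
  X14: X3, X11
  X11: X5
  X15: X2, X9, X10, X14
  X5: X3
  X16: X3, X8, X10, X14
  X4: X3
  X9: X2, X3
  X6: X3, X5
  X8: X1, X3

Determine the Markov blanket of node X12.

{X1, X3, X4, X5, X6, X7, X8, X9, X10, X11, X13}

X12's children: X13.
X12's parents: X4, X7, X8, X9.
Parents of each child, excluding X12:
  parents(X13) \ {X12} = {X1, X3, X4, X5, X6, X7, X8, X10, X11}.
MB(X12) = {X1, X3, X4, X5, X6, X7, X8, X9, X10, X11, X13}.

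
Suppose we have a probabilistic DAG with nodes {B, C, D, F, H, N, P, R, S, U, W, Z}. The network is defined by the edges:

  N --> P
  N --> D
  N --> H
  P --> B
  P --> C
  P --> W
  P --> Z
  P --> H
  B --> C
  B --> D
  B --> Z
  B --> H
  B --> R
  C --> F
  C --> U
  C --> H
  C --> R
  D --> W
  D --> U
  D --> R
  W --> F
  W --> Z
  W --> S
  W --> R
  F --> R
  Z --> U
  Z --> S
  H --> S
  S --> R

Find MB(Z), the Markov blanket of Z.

The Markov blanket of a node is its parents, its children, and the other parents of its children.
Pa(Z) = {B, P, W}.
Z's children: S, U.
Co-parents of Z (other parents of its children):
  U also has parents C, D.
  S's other parents are H, W.
MB(Z) = {B, C, D, H, P, S, U, W}.

{B, C, D, H, P, S, U, W}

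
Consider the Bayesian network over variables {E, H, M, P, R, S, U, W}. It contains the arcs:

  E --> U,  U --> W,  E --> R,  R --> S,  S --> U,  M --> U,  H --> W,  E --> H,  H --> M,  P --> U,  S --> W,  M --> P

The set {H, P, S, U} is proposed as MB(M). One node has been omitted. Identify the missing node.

E

M's parents: H.
M's children: P, U.
Other parents of M's children:
  P: no additional parents.
  U also has parents E, P, S.
MB(M) = {E, H, P, S, U}.
Comparing with the claimed set, E is missing.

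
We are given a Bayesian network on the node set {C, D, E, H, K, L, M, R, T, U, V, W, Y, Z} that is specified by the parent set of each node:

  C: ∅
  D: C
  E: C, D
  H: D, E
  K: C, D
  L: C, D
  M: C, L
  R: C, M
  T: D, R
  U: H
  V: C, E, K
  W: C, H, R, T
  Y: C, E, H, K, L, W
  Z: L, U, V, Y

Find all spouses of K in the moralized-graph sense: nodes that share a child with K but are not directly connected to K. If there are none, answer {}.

{E, H, L, W}

Children of K: V, Y.
  V's other parents are C, E.
  Y's other parents are C, E, H, L, W.
Excluding nodes already adjacent to K (C, D, V, Y), the co-parent-only contribution is {E, H, L, W}.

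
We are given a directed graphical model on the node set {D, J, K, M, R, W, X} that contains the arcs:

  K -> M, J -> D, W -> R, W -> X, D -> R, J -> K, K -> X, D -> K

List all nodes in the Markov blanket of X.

Recall MB(v) = parents ∪ children ∪ spouses, where spouses are the other parents of v's children.
Parents of X: K, W.
Ch(X) = {}.
X has no children, so there are no co-parents.
Union: {K, W} ∪ {} ∪ {} = {K, W}.

{K, W}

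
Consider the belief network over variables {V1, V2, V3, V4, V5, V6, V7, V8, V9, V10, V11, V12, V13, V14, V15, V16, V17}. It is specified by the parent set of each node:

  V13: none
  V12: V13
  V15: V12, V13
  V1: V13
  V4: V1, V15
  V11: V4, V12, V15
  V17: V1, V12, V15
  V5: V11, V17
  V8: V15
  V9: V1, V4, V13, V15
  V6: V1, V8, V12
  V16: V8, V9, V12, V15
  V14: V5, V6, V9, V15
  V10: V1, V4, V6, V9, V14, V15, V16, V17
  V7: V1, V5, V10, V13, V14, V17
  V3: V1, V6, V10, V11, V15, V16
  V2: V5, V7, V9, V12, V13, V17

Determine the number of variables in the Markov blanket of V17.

14

Recall MB(v) = parents ∪ children ∪ spouses, where spouses are the other parents of v's children.
Pa(V17) = {V1, V12, V15}.
V17's children: V2, V5, V7, V10.
Other parents of V17's children:
  V5: V11
  V10: V1, V4, V6, V9, V14, V15, V16
  V7: V1, V5, V10, V13, V14
  V2: V5, V7, V9, V12, V13
MB(V17) = {V1, V2, V4, V5, V6, V7, V9, V10, V11, V12, V13, V14, V15, V16}, which has 14 nodes.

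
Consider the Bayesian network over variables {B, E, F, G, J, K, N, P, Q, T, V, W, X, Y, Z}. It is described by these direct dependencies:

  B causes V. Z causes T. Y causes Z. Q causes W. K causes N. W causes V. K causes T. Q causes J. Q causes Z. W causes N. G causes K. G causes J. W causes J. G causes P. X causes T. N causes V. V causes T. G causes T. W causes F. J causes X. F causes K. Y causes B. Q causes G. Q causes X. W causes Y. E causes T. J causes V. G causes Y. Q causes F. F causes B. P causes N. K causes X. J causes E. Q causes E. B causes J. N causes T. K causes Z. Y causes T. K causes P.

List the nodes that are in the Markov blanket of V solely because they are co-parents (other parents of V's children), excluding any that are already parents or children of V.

Children of V: T.
  parents(T) \ {V} = {E, G, K, N, X, Y, Z}.
Excluding nodes already adjacent to V (B, J, N, T, W), the co-parent-only contribution is {E, G, K, X, Y, Z}.

{E, G, K, X, Y, Z}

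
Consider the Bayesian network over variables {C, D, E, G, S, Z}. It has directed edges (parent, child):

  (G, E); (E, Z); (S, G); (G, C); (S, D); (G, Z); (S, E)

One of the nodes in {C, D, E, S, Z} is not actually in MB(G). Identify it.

By definition, MB(G) is built from G's parents, G's children, and the co-parents of G.
Pa(G) = {S}.
Ch(G) = {C, E, Z}.
Parents of each child, excluding G:
  E also has parent S.
  C has no other parent.
  Z's other parent is E.
MB(G) = {C, E, S, Z}.
D is neither a parent, child, nor co-parent of G, so it does not belong.

D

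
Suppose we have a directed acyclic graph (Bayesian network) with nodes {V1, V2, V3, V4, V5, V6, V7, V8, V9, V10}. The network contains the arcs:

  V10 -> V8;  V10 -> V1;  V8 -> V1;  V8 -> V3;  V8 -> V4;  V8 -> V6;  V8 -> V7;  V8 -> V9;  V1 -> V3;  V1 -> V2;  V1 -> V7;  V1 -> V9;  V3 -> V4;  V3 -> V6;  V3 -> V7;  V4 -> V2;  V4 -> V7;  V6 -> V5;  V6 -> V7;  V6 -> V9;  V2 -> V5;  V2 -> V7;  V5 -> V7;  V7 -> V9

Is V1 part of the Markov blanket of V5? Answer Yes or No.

V1 is a co-parent of V5: both are parents of V7.
So V1 ∈ MB(V5).

Yes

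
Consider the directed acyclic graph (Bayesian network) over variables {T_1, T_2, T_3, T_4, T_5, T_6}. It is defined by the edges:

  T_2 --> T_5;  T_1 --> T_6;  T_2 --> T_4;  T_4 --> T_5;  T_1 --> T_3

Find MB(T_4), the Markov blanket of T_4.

{T_2, T_5}

Recall MB(v) = parents ∪ children ∪ spouses, where spouses are the other parents of v's children.
T_4's parents: T_2.
T_4's children: T_5.
Other parents of T_4's children:
  T_5: T_2
Union: {T_2} ∪ {T_5} ∪ {T_2} = {T_2, T_5}.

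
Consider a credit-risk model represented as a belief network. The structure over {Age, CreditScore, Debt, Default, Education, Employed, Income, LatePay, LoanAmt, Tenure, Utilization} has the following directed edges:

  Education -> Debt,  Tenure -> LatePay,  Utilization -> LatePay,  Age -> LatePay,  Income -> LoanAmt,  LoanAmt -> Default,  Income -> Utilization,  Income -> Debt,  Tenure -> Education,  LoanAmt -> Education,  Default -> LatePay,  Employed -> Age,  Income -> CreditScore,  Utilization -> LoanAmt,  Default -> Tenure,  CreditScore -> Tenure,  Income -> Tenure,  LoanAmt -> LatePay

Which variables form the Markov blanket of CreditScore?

CreditScore's parents: Income.
Ch(CreditScore) = {Tenure}.
Co-parents of CreditScore (other parents of its children):
  Tenure: Default, Income
Taking the union gives {Default, Income, Tenure}.

{Default, Income, Tenure}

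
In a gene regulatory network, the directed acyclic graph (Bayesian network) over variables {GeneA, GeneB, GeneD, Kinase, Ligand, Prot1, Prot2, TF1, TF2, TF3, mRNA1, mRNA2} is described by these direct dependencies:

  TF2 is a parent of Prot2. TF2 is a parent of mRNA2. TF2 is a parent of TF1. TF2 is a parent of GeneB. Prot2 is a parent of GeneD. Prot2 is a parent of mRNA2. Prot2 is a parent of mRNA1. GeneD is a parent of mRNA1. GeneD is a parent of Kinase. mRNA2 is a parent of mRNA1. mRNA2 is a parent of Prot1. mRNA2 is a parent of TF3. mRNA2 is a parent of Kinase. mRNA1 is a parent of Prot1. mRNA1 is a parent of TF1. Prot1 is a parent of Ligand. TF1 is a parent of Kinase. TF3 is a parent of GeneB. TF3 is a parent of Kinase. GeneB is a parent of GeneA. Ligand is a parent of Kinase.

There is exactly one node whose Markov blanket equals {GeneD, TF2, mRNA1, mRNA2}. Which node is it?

Prot2

The target node must have every member of {GeneD, TF2, mRNA1, mRNA2} as a parent, child, or co-parent, and no others.
Parents of Prot2: TF2; children: GeneD, mRNA1, mRNA2; co-parents: GeneD, TF2, mRNA2.
These exactly cover the given set, so the node is Prot2.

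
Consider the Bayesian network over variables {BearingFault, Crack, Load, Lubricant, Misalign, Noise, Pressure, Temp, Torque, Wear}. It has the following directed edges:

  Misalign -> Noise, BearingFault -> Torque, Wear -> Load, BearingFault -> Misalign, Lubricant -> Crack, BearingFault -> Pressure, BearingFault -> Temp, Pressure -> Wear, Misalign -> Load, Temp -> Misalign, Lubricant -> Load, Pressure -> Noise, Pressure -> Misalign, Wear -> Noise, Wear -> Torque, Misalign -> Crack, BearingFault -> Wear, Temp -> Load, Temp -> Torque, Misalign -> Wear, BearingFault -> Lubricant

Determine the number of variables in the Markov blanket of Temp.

7

Temp's parents: BearingFault.
Ch(Temp) = {Load, Misalign, Torque}.
Co-parents of Temp (other parents of its children):
  Misalign's other parents are BearingFault, Pressure.
  parents(Load) \ {Temp} = {Lubricant, Misalign, Wear}.
  Torque's other parents are BearingFault, Wear.
MB(Temp) = {BearingFault, Load, Lubricant, Misalign, Pressure, Torque, Wear}, which has 7 nodes.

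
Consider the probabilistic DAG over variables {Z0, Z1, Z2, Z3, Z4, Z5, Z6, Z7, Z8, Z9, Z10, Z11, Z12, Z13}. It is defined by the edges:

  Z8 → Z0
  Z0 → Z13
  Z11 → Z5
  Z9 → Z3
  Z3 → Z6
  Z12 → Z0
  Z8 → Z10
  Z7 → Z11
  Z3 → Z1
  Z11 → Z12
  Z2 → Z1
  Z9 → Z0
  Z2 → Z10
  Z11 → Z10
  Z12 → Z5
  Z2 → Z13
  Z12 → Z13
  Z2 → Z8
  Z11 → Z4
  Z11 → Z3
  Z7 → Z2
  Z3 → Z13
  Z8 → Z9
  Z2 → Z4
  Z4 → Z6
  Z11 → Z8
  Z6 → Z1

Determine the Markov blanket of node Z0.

Recall MB(v) = parents ∪ children ∪ spouses, where spouses are the other parents of v's children.
Parents of Z0: Z8, Z9, Z12.
Ch(Z0) = {Z13}.
For each child, the remaining parents (spouses of Z0):
  Z13 also has parents Z2, Z3, Z12.
Taking the union gives {Z2, Z3, Z8, Z9, Z12, Z13}.

{Z2, Z3, Z8, Z9, Z12, Z13}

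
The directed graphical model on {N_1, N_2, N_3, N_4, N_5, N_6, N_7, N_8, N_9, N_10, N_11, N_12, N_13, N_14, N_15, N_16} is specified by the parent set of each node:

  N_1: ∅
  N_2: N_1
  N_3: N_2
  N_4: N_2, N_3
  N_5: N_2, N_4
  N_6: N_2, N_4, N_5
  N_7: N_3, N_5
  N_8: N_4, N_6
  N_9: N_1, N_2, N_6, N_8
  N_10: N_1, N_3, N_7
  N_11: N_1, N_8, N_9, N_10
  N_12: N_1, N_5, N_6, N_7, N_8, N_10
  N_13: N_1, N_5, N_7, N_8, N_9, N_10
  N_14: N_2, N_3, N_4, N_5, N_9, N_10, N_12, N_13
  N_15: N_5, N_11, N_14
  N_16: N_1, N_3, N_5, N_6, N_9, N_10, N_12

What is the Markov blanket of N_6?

{N_1, N_2, N_3, N_4, N_5, N_7, N_8, N_9, N_10, N_12, N_16}

By definition, MB(N_6) is built from N_6's parents, N_6's children, and the co-parents of N_6.
Parents of N_6: N_2, N_4, N_5.
Ch(N_6) = {N_8, N_9, N_12, N_16}.
Parents of each child, excluding N_6:
  N_8 also has parent N_4.
  parents(N_9) \ {N_6} = {N_1, N_2, N_8}.
  parents(N_12) \ {N_6} = {N_1, N_5, N_7, N_8, N_10}.
  N_16 also has parents N_1, N_3, N_5, N_9, N_10, N_12.
Union: {N_2, N_4, N_5} ∪ {N_8, N_9, N_12, N_16} ∪ {N_1, N_2, N_3, N_4, N_5, N_7, N_8, N_9, N_10, N_12} = {N_1, N_2, N_3, N_4, N_5, N_7, N_8, N_9, N_10, N_12, N_16}.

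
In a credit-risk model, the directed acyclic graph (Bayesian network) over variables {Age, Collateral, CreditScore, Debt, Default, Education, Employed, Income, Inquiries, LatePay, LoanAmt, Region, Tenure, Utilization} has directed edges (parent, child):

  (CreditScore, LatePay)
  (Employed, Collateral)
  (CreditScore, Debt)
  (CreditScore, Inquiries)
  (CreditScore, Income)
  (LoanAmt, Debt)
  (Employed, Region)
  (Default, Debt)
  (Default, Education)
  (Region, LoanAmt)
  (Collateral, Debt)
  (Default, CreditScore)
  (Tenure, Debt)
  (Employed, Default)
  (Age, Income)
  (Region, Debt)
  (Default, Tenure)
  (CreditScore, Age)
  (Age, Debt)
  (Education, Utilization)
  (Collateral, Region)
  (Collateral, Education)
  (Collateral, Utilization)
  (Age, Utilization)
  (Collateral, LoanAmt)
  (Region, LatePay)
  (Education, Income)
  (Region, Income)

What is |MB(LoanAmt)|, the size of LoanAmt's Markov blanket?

7

Recall MB(v) = parents ∪ children ∪ spouses, where spouses are the other parents of v's children.
Pa(LoanAmt) = {Collateral, Region}.
LoanAmt has child Debt.
Other parents of LoanAmt's children:
  Debt: Age, Collateral, CreditScore, Default, Region, Tenure
MB(LoanAmt) = {Age, Collateral, CreditScore, Debt, Default, Region, Tenure}, which has 7 nodes.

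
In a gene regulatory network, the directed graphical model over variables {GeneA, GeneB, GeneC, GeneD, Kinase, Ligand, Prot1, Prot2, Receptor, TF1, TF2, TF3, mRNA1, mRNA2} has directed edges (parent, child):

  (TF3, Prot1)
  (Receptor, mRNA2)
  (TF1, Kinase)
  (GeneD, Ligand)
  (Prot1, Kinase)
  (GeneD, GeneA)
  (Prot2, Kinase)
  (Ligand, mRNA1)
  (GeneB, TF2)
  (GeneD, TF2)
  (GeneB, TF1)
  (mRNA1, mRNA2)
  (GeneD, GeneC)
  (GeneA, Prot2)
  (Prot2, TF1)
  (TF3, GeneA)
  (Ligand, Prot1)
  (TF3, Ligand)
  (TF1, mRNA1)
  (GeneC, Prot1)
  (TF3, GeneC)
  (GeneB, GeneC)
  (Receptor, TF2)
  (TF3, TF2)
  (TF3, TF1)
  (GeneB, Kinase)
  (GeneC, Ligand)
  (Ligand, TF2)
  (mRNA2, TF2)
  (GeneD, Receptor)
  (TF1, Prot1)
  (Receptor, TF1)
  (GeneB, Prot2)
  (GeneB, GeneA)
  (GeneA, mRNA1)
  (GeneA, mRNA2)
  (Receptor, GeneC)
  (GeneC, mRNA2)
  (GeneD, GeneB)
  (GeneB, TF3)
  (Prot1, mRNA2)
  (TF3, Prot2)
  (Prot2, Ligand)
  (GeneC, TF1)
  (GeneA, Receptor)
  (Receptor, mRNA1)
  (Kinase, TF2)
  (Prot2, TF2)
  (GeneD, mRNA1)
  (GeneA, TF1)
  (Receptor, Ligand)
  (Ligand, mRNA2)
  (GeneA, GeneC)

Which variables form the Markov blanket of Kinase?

{GeneB, GeneD, Ligand, Prot1, Prot2, Receptor, TF1, TF2, TF3, mRNA2}

A node's Markov blanket = Pa ∪ Ch ∪ (parents of Ch other than the node itself).
Parents of Kinase: GeneB, Prot1, Prot2, TF1.
Kinase's children: TF2.
Parents of each child, excluding Kinase:
  TF2: GeneB, GeneD, Ligand, Prot2, Receptor, TF3, mRNA2
Taking the union gives {GeneB, GeneD, Ligand, Prot1, Prot2, Receptor, TF1, TF2, TF3, mRNA2}.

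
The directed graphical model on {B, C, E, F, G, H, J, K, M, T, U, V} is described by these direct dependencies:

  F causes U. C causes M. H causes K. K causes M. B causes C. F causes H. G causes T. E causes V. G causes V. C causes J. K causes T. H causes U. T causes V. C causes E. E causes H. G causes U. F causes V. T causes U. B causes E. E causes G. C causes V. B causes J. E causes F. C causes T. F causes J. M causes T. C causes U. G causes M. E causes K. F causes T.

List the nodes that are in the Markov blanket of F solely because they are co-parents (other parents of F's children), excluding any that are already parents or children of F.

{B, C, G, K, M}

Children of F: H, J, T, U, V.
  H: E
  J: B, C
  T: C, G, K, M
  U: C, G, H, T
  V: C, E, G, T
Excluding nodes already adjacent to F (E, H, J, T, U, V), the co-parent-only contribution is {B, C, G, K, M}.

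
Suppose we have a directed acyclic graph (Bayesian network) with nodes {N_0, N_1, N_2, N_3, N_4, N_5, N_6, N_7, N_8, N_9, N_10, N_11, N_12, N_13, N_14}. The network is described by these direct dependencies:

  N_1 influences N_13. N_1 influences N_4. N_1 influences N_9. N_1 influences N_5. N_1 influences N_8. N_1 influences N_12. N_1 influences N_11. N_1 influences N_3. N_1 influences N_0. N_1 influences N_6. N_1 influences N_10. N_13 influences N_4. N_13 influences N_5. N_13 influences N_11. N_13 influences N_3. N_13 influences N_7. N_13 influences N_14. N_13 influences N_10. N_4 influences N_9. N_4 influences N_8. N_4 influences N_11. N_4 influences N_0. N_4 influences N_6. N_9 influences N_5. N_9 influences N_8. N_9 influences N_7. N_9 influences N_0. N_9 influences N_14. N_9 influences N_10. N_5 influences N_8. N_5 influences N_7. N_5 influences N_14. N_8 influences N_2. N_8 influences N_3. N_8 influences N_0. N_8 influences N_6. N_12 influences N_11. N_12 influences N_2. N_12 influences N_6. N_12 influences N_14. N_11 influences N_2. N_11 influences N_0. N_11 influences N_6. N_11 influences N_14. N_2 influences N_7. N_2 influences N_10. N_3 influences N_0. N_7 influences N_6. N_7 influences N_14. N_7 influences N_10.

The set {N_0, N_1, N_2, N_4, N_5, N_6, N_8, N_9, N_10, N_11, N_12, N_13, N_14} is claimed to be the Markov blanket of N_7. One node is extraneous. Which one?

N_0

A node's Markov blanket = Pa ∪ Ch ∪ (parents of Ch other than the node itself).
N_7's parents: N_2, N_5, N_9, N_13.
Children of N_7: N_6, N_10, N_14.
Other parents of N_7's children:
  parents(N_6) \ {N_7} = {N_1, N_4, N_8, N_11, N_12}.
  parents(N_14) \ {N_7} = {N_5, N_9, N_11, N_12, N_13}.
  parents(N_10) \ {N_7} = {N_1, N_2, N_9, N_13}.
MB(N_7) = {N_1, N_2, N_4, N_5, N_6, N_8, N_9, N_10, N_11, N_12, N_13, N_14}.
N_0 is neither a parent, child, nor co-parent of N_7, so it does not belong.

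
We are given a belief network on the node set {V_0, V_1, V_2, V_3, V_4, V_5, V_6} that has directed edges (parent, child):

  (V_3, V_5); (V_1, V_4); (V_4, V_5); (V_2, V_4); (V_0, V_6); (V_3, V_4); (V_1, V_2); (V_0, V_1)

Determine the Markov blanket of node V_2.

{V_1, V_3, V_4}

V_2's parents: V_1.
Ch(V_2) = {V_4}.
Co-parents of V_2 (other parents of its children):
  V_4 also has parents V_1, V_3.
Union: {V_1} ∪ {V_4} ∪ {V_1, V_3} = {V_1, V_3, V_4}.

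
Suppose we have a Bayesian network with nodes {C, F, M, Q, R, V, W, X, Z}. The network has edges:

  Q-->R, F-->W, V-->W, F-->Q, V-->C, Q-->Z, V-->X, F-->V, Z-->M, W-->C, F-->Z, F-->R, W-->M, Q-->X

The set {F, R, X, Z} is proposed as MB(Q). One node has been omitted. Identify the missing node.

V

Recall MB(v) = parents ∪ children ∪ spouses, where spouses are the other parents of v's children.
Q has parent F.
Q has children R, X, Z.
Co-parents of Q (other parents of its children):
  X: V
  R: F
  Z: F
MB(Q) = {F, R, V, X, Z}.
Comparing with the claimed set, V is missing.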